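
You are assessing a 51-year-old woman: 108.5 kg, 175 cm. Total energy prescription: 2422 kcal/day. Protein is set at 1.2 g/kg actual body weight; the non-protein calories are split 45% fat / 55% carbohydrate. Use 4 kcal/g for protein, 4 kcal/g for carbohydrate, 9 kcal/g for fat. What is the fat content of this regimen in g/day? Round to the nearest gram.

95 g/day

Protein = 1.2 × 108.5 = 130.2 g → 130.2 × 4 = 520.8 kcal.
Non-protein calories = 2422 − 520.8 = 1901.2 kcal.
Fat: 45% × 1901.2 = 855.54 kcal; carbohydrate: 1045.66 kcal.
Fat: 855.54 kcal ÷ 9 kcal/g = 95.06 g.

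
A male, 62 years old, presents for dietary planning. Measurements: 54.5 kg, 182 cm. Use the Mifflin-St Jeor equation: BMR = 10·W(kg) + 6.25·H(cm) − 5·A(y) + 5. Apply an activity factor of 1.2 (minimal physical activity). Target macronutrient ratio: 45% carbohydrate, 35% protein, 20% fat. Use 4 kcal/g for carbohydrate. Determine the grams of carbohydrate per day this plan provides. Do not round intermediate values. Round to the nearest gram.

186 g/day

Mifflin-St Jeor (male): BMR = 10(54.5) + 6.25(182) − 5(62) + 5 = 545 + 1137.5 − 310 + 5 = 1377.5 kcal/day.
TEE = 1377.5 × 1.2 = 1653 kcal/day.
Carbohydrate energy = 45% × 1653 = 743.85 kcal.
Carbohydrate = 743.85 ÷ 4 kcal/g = 185.9625 g.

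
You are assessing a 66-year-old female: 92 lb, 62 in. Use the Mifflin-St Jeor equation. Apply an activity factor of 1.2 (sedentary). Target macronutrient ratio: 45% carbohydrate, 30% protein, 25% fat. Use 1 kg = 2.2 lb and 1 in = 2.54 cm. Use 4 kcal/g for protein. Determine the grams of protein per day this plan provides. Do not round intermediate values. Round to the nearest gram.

82 g/day

Convert to metric: weight = 92 ÷ 2.2 = 41.8182 kg; height = 62 × 2.54 = 157.48 cm.
Mifflin-St Jeor (female): BMR = 10(41.8182) + 6.25(157.48) − 5(66) − 161 = 418.1818 + 984.25 − 330 − 161 = 911.4318 kcal/day.
TEE = 911.4318 × 1.2 = 1093.7182 kcal/day.
Protein energy = 30% × 1093.7182 = 328.1155 kcal.
Protein = 328.1155 ÷ 4 kcal/g = 82.0289 g.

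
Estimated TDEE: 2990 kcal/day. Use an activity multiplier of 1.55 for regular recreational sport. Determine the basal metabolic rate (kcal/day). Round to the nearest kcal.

BMR = TEE ÷ activity factor = 2990 ÷ 1.55 = 1929.0323 kcal/day.

1929 kcal/day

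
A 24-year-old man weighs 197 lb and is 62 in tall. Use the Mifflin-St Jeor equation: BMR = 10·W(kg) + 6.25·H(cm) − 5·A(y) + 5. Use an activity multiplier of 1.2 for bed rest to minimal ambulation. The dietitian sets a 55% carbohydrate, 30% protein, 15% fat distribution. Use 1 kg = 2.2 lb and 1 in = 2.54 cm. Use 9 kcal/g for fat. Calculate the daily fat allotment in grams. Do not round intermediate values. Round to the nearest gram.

Convert to metric: weight = 197 ÷ 2.2 = 89.5455 kg; height = 62 × 2.54 = 157.48 cm.
Mifflin-St Jeor (male): BMR = 10(89.5455) + 6.25(157.48) − 5(24) + 5 = 895.4545 + 984.25 − 120 + 5 = 1764.7045 kcal/day.
TEE = 1764.7045 × 1.2 = 2117.6455 kcal/day.
Fat energy = 15% × 2117.6455 = 317.6468 kcal.
Fat = 317.6468 ÷ 9 kcal/g = 35.2941 g.

35 g/day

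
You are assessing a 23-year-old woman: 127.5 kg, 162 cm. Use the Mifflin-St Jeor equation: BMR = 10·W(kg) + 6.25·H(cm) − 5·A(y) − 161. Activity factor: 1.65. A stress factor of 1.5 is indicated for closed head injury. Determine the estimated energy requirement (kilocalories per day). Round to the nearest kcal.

Mifflin-St Jeor (female): BMR = 10(127.5) + 6.25(162) − 5(23) − 161 = 1275 + 1012.5 − 115 − 161 = 2011.5 kcal/day.
TEE = BMR × activity factor = 2011.5 × 1.65 = 3318.975 kcal/day.
Apply stress factor: 3318.975 × 1.5 = 4978.4625 kcal/day.

4978 kilocalories per day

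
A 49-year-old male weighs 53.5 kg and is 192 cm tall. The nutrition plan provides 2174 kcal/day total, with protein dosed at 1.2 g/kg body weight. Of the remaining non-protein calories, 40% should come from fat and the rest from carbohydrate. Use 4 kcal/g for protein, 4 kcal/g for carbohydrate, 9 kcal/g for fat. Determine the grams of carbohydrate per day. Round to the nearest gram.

Protein = 1.2 × 53.5 = 64.2 g → 64.2 × 4 = 256.8 kcal.
Non-protein calories = 2174 − 256.8 = 1917.2 kcal.
Fat: 40% × 1917.2 = 766.88 kcal; carbohydrate: 1150.32 kcal.
Carbohydrate: 1150.32 kcal ÷ 4 kcal/g = 287.58 g.

288 g/day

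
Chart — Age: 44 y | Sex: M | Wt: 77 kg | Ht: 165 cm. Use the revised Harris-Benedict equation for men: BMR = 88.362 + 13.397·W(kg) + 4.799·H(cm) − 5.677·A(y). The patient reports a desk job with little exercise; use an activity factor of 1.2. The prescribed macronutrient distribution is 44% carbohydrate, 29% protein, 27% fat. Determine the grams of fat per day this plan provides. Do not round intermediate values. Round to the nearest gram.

60 g/day

Harris-Benedict: BMR = 88.362 + 13.397(77) + 4.799(165) − 5.677(44) = 1661.978 kcal/day.
TEE = 1661.978 × 1.2 = 1994.3736 kcal/day.
Fat energy = 27% × 1994.3736 = 538.4809 kcal.
Fat = 538.4809 ÷ 9 kcal/g = 59.8312 g.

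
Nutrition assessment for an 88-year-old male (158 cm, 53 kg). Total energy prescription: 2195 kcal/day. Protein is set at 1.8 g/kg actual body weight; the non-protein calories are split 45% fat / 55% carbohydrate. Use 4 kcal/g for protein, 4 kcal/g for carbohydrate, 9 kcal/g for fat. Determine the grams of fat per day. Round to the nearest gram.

91 g/day

Protein = 1.8 × 53 = 95.4 g → 95.4 × 4 = 381.6 kcal.
Non-protein calories = 2195 − 381.6 = 1813.4 kcal.
Fat: 45% × 1813.4 = 816.03 kcal; carbohydrate: 997.37 kcal.
Fat: 816.03 kcal ÷ 9 kcal/g = 90.67 g.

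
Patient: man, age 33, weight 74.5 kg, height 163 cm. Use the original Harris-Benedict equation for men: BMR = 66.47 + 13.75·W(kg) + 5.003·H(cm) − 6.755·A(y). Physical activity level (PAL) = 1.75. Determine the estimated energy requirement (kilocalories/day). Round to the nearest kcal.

Harris-Benedict: BMR = 66.47 + 13.75(74.5) + 5.003(163) − 6.755(33) = 1683.419 kcal/day.
TEE = BMR × activity factor = 1683.419 × 1.75 = 2945.9833 kcal/day.

2946 kilocalories/day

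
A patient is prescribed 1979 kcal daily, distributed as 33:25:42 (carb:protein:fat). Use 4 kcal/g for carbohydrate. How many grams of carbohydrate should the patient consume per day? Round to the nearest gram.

Carbohydrate energy = 33% × 1979 = 653.07 kcal.
At 4 kcal/g: 653.07 ÷ 4 = 163.2675 g.

163 g/day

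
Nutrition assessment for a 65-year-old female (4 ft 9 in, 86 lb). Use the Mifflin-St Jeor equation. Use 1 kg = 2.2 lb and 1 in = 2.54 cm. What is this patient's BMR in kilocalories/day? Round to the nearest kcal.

810 kilocalories/day

Convert to metric: weight = 86 ÷ 2.2 = 39.0909 kg; height = (4×12 + 9) × 2.54 = 57 × 2.54 = 144.78 cm.
Mifflin-St Jeor (female): BMR = 10(39.0909) + 6.25(144.78) − 5(65) − 161 = 390.9091 + 904.875 − 325 − 161 = 809.7841 kcal/day.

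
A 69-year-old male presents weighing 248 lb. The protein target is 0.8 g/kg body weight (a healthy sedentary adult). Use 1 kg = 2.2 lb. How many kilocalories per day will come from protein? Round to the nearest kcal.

361 kcal/day

Weight in kg = 248 ÷ 2.2 = 112.7273 kg.
Protein = 0.8 g/kg × 112.7273 kg = 90.1818 g/day.
Protein energy = 90.1818 g × 4 kcal/g = 360.7273 kcal/day.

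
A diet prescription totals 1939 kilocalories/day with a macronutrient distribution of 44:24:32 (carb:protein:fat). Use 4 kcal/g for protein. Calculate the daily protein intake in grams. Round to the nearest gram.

116 g/day

Protein energy = 24% × 1939 = 465.36 kcal.
At 4 kcal/g: 465.36 ÷ 4 = 116.34 g.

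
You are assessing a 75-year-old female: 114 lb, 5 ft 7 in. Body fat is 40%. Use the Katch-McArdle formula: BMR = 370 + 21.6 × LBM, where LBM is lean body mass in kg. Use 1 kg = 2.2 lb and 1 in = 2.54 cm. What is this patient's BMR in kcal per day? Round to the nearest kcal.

Convert to metric: weight = 114 ÷ 2.2 = 51.8182 kg; height = (5×12 + 7) × 2.54 = 67 × 2.54 = 170.18 cm.
LBM = 51.8182 × (1 − 0.4) = 31.0909 kg. Katch-McArdle: BMR = 370 + 21.6 × 31.0909 = 1041.5636 kcal/day.

1042 kcal per day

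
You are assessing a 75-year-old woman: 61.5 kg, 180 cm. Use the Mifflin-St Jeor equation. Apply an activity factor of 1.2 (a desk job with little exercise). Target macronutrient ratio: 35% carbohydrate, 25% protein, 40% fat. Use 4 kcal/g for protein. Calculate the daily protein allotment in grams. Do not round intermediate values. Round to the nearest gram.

Mifflin-St Jeor (female): BMR = 10(61.5) + 6.25(180) − 5(75) − 161 = 615 + 1125 − 375 − 161 = 1204 kcal/day.
TEE = 1204 × 1.2 = 1444.8 kcal/day.
Protein energy = 25% × 1444.8 = 361.2 kcal.
Protein = 361.2 ÷ 4 kcal/g = 90.3 g.

90 g/day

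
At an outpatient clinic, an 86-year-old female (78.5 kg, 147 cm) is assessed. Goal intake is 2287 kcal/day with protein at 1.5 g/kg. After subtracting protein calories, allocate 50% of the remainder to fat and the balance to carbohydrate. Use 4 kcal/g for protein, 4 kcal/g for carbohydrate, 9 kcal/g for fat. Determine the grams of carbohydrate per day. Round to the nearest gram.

227 g/day

Protein = 1.5 × 78.5 = 117.75 g → 117.75 × 4 = 471 kcal.
Non-protein calories = 2287 − 471 = 1816 kcal.
Fat: 50% × 1816 = 908 kcal; carbohydrate: 908 kcal.
Carbohydrate: 908 kcal ÷ 4 kcal/g = 227 g.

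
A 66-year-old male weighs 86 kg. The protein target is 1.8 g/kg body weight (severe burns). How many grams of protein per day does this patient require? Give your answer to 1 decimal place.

154.8 g/day

Protein = 1.8 g/kg × 86 kg = 154.8 g/day.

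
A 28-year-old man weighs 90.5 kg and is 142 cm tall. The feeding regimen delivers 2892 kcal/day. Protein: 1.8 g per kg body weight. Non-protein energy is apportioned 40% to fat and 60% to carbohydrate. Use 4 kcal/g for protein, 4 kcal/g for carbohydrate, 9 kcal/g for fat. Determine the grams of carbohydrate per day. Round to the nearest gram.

336 g/day

Protein = 1.8 × 90.5 = 162.9 g → 162.9 × 4 = 651.6 kcal.
Non-protein calories = 2892 − 651.6 = 2240.4 kcal.
Fat: 40% × 2240.4 = 896.16 kcal; carbohydrate: 1344.24 kcal.
Carbohydrate: 1344.24 kcal ÷ 4 kcal/g = 336.06 g.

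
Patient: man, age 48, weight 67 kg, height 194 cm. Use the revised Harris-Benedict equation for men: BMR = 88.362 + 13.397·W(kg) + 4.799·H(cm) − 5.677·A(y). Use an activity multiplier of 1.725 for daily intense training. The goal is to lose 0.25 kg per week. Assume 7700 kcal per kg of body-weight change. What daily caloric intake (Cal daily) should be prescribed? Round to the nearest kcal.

Harris-Benedict: BMR = 88.362 + 13.397(67) + 4.799(194) − 5.677(48) = 1644.471 kcal/day.
TEE = 1644.471 × 1.725 = 2836.7125 kcal/day.
Required daily deficit = 0.25 × 7700 ÷ 7 = 275 kcal/day.
Target intake = 2836.7125 − 275 = 2561.7125 kcal/day.

2562 Cal daily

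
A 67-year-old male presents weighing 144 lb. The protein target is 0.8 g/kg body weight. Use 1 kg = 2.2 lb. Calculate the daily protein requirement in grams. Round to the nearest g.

52 g/day

Weight in kg = 144 ÷ 2.2 = 65.4545 kg.
Protein = 0.8 g/kg × 65.4545 kg = 52.3636 g/day.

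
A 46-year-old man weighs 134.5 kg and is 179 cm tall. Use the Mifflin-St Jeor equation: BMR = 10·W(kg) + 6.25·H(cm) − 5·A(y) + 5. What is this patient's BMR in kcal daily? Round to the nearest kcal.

Mifflin-St Jeor (male): BMR = 10(134.5) + 6.25(179) − 5(46) + 5 = 1345 + 1118.75 − 230 + 5 = 2238.75 kcal/day.

2239 kcal daily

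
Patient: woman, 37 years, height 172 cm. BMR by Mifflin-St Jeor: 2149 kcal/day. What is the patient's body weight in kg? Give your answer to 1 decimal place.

142.0 kg

2149 = 10·W + 6.25(172) − 5(37) − 161
10·W = 2149 − 729 = 1420, so W = 142 kg.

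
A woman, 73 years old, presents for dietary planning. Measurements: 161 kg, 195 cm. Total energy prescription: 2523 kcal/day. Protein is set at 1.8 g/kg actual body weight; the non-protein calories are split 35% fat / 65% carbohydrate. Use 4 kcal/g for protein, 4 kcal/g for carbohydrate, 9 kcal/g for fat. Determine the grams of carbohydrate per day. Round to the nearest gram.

222 g/day

Protein = 1.8 × 161 = 289.8 g → 289.8 × 4 = 1159.2 kcal.
Non-protein calories = 2523 − 1159.2 = 1363.8 kcal.
Fat: 35% × 1363.8 = 477.33 kcal; carbohydrate: 886.47 kcal.
Carbohydrate: 886.47 kcal ÷ 4 kcal/g = 221.6175 g.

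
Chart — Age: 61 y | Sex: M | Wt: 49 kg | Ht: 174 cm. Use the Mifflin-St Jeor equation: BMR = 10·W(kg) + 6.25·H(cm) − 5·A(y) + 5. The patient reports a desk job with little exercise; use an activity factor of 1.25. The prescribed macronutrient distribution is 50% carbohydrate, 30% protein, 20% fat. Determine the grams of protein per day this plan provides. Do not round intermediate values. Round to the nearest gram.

120 g/day

Mifflin-St Jeor (male): BMR = 10(49) + 6.25(174) − 5(61) + 5 = 490 + 1087.5 − 305 + 5 = 1277.5 kcal/day.
TEE = 1277.5 × 1.25 = 1596.875 kcal/day.
Protein energy = 30% × 1596.875 = 479.0625 kcal.
Protein = 479.0625 ÷ 4 kcal/g = 119.7656 g.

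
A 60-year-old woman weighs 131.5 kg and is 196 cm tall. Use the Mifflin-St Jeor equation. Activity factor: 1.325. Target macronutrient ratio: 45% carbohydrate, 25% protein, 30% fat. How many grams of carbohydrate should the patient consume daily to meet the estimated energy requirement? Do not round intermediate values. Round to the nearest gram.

Mifflin-St Jeor (female): BMR = 10(131.5) + 6.25(196) − 5(60) − 161 = 1315 + 1225 − 300 − 161 = 2079 kcal/day.
TEE = 2079 × 1.325 = 2754.675 kcal/day.
Carbohydrate energy = 45% × 2754.675 = 1239.6038 kcal.
Carbohydrate = 1239.6038 ÷ 4 kcal/g = 309.9009 g.

310 g/day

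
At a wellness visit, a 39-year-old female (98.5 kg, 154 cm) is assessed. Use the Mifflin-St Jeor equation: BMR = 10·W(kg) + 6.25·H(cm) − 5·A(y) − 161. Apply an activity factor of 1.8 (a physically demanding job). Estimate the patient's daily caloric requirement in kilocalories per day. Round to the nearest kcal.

2865 kilocalories per day

Mifflin-St Jeor (female): BMR = 10(98.5) + 6.25(154) − 5(39) − 161 = 985 + 962.5 − 195 − 161 = 1591.5 kcal/day.
TEE = BMR × activity factor = 1591.5 × 1.8 = 2864.7 kcal/day.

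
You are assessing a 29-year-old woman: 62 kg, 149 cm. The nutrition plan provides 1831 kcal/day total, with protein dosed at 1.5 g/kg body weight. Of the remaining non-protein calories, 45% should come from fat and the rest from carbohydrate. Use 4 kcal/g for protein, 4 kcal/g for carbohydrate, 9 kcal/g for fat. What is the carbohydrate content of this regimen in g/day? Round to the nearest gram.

Protein = 1.5 × 62 = 93 g → 93 × 4 = 372 kcal.
Non-protein calories = 1831 − 372 = 1459 kcal.
Fat: 45% × 1459 = 656.55 kcal; carbohydrate: 802.45 kcal.
Carbohydrate: 802.45 kcal ÷ 4 kcal/g = 200.6125 g.

201 g/day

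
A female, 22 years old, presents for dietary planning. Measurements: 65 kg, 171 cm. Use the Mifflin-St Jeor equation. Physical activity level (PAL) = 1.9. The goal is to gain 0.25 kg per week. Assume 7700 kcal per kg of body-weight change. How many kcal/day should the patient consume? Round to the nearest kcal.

Mifflin-St Jeor (female): BMR = 10(65) + 6.25(171) − 5(22) − 161 = 650 + 1068.75 − 110 − 161 = 1447.75 kcal/day.
TEE = 1447.75 × 1.9 = 2750.725 kcal/day.
Required daily surplus = 0.25 × 7700 ÷ 7 = 275 kcal/day.
Target intake = 2750.725 + 275 = 3025.725 kcal/day.

3026 kcal/day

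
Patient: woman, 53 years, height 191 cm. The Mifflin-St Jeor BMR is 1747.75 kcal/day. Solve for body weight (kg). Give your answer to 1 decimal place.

1747.75 = 10·W + 6.25(191) − 5(53) − 161
10·W = 1747.75 − 767.75 = 980, so W = 98 kg.

98.0 kg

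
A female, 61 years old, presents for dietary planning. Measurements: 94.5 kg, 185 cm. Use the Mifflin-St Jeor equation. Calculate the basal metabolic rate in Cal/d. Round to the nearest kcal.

1635 Cal/d

Mifflin-St Jeor (female): BMR = 10(94.5) + 6.25(185) − 5(61) − 161 = 945 + 1156.25 − 305 − 161 = 1635.25 kcal/day.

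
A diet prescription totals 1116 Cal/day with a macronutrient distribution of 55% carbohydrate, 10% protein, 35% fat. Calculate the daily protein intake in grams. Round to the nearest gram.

28 g/day

Protein energy = 10% × 1116 = 111.6 kcal.
At 4 kcal/g: 111.6 ÷ 4 = 27.9 g.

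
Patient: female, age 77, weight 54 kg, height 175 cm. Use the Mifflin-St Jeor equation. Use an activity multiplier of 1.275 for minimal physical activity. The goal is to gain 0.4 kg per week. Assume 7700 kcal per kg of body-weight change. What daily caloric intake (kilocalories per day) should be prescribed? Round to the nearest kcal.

1827 kilocalories per day

Mifflin-St Jeor (female): BMR = 10(54) + 6.25(175) − 5(77) − 161 = 540 + 1093.75 − 385 − 161 = 1087.75 kcal/day.
TEE = 1087.75 × 1.275 = 1386.8813 kcal/day.
Required daily surplus = 0.4 × 7700 ÷ 7 = 440 kcal/day.
Target intake = 1386.8813 + 440 = 1826.8813 kcal/day.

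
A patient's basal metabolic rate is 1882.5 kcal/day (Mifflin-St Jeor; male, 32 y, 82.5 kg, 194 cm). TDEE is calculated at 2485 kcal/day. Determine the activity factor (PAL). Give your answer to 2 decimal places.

1.32

Activity factor = TEE ÷ BMR = 2485 ÷ 1882.5 = 1.32.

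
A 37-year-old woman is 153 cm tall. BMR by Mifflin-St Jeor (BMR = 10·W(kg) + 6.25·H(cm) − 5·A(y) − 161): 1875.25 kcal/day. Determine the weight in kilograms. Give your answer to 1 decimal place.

126.5 kg

1875.25 = 10·W + 6.25(153) − 5(37) − 161
10·W = 1875.25 − 610.25 = 1265, so W = 126.5 kg.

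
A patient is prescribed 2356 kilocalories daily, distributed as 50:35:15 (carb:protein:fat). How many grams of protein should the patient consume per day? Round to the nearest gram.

206 g/day

Protein energy = 35% × 2356 = 824.6 kcal.
At 4 kcal/g: 824.6 ÷ 4 = 206.15 g.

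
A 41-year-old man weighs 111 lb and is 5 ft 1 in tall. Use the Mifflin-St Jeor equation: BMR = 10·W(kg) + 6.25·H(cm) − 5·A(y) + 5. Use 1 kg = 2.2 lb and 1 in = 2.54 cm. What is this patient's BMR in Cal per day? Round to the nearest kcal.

Convert to metric: weight = 111 ÷ 2.2 = 50.4545 kg; height = (5×12 + 1) × 2.54 = 61 × 2.54 = 154.94 cm.
Mifflin-St Jeor (male): BMR = 10(50.4545) + 6.25(154.94) − 5(41) + 5 = 504.5455 + 968.375 − 205 + 5 = 1272.9205 kcal/day.

1273 Cal per day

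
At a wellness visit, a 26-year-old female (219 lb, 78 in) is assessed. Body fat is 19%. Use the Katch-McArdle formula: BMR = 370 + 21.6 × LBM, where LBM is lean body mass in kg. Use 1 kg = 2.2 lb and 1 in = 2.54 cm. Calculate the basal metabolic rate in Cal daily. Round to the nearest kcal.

2112 Cal daily

Convert to metric: weight = 219 ÷ 2.2 = 99.5455 kg; height = 78 × 2.54 = 198.12 cm.
LBM = 99.5455 × (1 − 0.19) = 80.6318 kg. Katch-McArdle: BMR = 370 + 21.6 × 80.6318 = 2111.6473 kcal/day.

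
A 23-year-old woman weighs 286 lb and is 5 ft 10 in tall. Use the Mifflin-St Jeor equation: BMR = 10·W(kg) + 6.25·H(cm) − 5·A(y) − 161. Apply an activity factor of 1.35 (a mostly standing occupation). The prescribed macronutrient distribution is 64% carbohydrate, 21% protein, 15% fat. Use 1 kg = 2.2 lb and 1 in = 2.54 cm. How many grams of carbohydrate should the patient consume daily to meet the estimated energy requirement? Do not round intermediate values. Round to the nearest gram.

461 g/day

Convert to metric: weight = 286 ÷ 2.2 = 130 kg; height = (5×12 + 10) × 2.54 = 70 × 2.54 = 177.8 cm.
Mifflin-St Jeor (female): BMR = 10(130) + 6.25(177.8) − 5(23) − 161 = 1300 + 1111.25 − 115 − 161 = 2135.25 kcal/day.
TEE = 2135.25 × 1.35 = 2882.5875 kcal/day.
Carbohydrate energy = 64% × 2882.5875 = 1844.856 kcal.
Carbohydrate = 1844.856 ÷ 4 kcal/g = 461.214 g.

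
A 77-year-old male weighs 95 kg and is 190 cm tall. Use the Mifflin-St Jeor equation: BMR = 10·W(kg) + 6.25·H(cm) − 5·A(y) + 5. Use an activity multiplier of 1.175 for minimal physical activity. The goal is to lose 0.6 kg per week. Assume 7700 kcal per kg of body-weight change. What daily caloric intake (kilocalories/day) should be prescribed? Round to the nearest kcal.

1405 kilocalories/day

Mifflin-St Jeor (male): BMR = 10(95) + 6.25(190) − 5(77) + 5 = 950 + 1187.5 − 385 + 5 = 1757.5 kcal/day.
TEE = 1757.5 × 1.175 = 2065.0625 kcal/day.
Required daily deficit = 0.6 × 7700 ÷ 7 = 660 kcal/day.
Target intake = 2065.0625 − 660 = 1405.0625 kcal/day.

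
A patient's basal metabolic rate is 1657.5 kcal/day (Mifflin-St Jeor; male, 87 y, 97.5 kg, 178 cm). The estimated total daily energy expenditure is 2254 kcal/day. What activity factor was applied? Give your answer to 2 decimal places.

1.36

Activity factor = TEE ÷ BMR = 2254 ÷ 1657.5 = 1.36.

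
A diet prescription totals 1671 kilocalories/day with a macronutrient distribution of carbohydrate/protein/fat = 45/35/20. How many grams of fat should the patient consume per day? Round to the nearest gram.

37 g/day

Fat energy = 20% × 1671 = 334.2 kcal.
At 9 kcal/g: 334.2 ÷ 9 = 37.1333 g.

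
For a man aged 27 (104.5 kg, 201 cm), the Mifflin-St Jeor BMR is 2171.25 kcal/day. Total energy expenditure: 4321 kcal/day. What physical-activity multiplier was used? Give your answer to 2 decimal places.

1.99

Activity factor = TEE ÷ BMR = 4321 ÷ 2171.25 = 1.99.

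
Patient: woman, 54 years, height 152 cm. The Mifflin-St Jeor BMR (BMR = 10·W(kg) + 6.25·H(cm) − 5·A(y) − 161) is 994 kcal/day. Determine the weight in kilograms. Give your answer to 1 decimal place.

47.5 kg

994 = 10·W + 6.25(152) − 5(54) − 161
10·W = 994 − 519 = 475, so W = 47.5 kg.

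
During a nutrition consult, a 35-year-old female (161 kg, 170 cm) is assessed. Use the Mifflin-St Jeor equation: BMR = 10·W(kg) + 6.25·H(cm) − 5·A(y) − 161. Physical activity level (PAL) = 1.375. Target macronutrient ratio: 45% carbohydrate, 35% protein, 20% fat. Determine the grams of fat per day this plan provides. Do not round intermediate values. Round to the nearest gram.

71 g/day

Mifflin-St Jeor (female): BMR = 10(161) + 6.25(170) − 5(35) − 161 = 1610 + 1062.5 − 175 − 161 = 2336.5 kcal/day.
TEE = 2336.5 × 1.375 = 3212.6875 kcal/day.
Fat energy = 20% × 3212.6875 = 642.5375 kcal.
Fat = 642.5375 ÷ 9 kcal/g = 71.3931 g.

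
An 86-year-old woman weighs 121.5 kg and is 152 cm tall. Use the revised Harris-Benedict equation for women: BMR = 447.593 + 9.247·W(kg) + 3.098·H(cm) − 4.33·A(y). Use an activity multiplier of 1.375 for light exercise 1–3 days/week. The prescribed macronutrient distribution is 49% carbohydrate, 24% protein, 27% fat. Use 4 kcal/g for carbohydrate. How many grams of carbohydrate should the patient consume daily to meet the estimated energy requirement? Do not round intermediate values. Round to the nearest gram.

Harris-Benedict: BMR = 447.593 + 9.247(121.5) + 3.098(152) − 4.33(86) = 1669.6195 kcal/day.
TEE = 1669.6195 × 1.375 = 2295.7268 kcal/day.
Carbohydrate energy = 49% × 2295.7268 = 1124.9061 kcal.
Carbohydrate = 1124.9061 ÷ 4 kcal/g = 281.2265 g.

281 g/day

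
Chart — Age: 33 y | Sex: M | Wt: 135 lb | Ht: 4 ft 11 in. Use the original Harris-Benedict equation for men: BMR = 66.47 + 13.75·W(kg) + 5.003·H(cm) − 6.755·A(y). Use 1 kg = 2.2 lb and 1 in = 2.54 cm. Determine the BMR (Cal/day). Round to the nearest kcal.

Convert to metric: weight = 135 ÷ 2.2 = 61.3636 kg; height = (4×12 + 11) × 2.54 = 59 × 2.54 = 149.86 cm.
Harris-Benedict: BMR = 66.47 + 13.75(61.3636) + 5.003(149.86) − 6.755(33) = 1437.0546 kcal/day.

1437 Cal/day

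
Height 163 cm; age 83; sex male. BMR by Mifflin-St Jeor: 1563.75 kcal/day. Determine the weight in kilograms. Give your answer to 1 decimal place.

1563.75 = 10·W + 6.25(163) − 5(83) + 5
10·W = 1563.75 − 608.75 = 955, so W = 95.5 kg.

95.5 kg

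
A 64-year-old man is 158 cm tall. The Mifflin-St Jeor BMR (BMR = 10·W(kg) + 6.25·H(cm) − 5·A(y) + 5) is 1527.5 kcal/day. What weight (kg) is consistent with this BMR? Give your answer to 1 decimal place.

1527.5 = 10·W + 6.25(158) − 5(64) + 5
10·W = 1527.5 − 672.5 = 855, so W = 85.5 kg.

85.5 kg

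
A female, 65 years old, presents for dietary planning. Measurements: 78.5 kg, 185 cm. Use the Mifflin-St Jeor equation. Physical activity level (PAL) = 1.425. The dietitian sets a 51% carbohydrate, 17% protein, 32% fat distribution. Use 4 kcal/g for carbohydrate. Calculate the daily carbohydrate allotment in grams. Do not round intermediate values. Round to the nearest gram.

264 g/day

Mifflin-St Jeor (female): BMR = 10(78.5) + 6.25(185) − 5(65) − 161 = 785 + 1156.25 − 325 − 161 = 1455.25 kcal/day.
TEE = 1455.25 × 1.425 = 2073.7313 kcal/day.
Carbohydrate energy = 51% × 2073.7313 = 1057.6029 kcal.
Carbohydrate = 1057.6029 ÷ 4 kcal/g = 264.4007 g.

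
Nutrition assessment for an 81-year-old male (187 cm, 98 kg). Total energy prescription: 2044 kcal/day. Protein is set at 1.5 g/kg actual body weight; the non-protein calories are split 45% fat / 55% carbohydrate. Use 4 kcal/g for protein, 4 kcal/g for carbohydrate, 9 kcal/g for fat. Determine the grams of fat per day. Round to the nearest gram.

Protein = 1.5 × 98 = 147 g → 147 × 4 = 588 kcal.
Non-protein calories = 2044 − 588 = 1456 kcal.
Fat: 45% × 1456 = 655.2 kcal; carbohydrate: 800.8 kcal.
Fat: 655.2 kcal ÷ 9 kcal/g = 72.8 g.

73 g/day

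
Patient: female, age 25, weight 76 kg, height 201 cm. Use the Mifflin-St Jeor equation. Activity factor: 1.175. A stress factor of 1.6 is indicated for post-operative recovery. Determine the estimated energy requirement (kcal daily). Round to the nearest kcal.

3253 kcal daily

Mifflin-St Jeor (female): BMR = 10(76) + 6.25(201) − 5(25) − 161 = 760 + 1256.25 − 125 − 161 = 1730.25 kcal/day.
TEE = BMR × activity factor = 1730.25 × 1.175 = 2033.0438 kcal/day.
Apply stress factor: 2033.0438 × 1.6 = 3252.87 kcal/day.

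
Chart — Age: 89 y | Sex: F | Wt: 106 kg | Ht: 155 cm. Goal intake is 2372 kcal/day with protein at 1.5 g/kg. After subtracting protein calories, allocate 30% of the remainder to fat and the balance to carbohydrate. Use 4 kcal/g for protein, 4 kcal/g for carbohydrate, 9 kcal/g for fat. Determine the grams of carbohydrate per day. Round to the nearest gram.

304 g/day

Protein = 1.5 × 106 = 159 g → 159 × 4 = 636 kcal.
Non-protein calories = 2372 − 636 = 1736 kcal.
Fat: 30% × 1736 = 520.8 kcal; carbohydrate: 1215.2 kcal.
Carbohydrate: 1215.2 kcal ÷ 4 kcal/g = 303.8 g.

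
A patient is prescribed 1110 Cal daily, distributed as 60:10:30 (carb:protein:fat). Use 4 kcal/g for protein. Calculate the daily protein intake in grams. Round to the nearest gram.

28 g/day

Protein energy = 10% × 1110 = 111 kcal.
At 4 kcal/g: 111 ÷ 4 = 27.75 g.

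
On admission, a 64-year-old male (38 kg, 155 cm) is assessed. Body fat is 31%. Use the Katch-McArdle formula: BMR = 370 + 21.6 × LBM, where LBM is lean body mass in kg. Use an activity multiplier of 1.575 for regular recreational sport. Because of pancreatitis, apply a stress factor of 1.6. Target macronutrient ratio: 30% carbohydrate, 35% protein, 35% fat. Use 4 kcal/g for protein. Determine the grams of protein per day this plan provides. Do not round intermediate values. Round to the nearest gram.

LBM = 38 × (1 − 0.31) = 26.22 kg. Katch-McArdle: BMR = 370 + 21.6 × 26.22 = 936.352 kcal/day.
TEE = 936.352 × 1.575 = 1474.7544 kcal/day.
With stress factor 1.6: 1474.7544 × 1.6 = 2359.607 kcal/day.
Protein energy = 35% × 2359.607 = 825.8625 kcal.
Protein = 825.8625 ÷ 4 kcal/g = 206.4656 g.

206 g/day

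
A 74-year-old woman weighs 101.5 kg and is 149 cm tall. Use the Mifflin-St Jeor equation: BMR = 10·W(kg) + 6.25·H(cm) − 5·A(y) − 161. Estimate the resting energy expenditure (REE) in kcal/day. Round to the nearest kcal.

Mifflin-St Jeor (female): BMR = 10(101.5) + 6.25(149) − 5(74) − 161 = 1015 + 931.25 − 370 − 161 = 1415.25 kcal/day.

1415 kcal/day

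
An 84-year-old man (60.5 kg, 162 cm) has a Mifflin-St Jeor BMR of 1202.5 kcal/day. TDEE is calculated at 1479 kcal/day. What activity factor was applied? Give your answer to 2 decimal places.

Activity factor = TEE ÷ BMR = 1479 ÷ 1202.5 = 1.23.

1.23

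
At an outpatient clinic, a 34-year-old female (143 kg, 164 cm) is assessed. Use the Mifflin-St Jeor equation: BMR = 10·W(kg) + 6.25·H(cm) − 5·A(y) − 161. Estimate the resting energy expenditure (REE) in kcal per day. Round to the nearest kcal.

2124 kcal per day

Mifflin-St Jeor (female): BMR = 10(143) + 6.25(164) − 5(34) − 161 = 1430 + 1025 − 170 − 161 = 2124 kcal/day.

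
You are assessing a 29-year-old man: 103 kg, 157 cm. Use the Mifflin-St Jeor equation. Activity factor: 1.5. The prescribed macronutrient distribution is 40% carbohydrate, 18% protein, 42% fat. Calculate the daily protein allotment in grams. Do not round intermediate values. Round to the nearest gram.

126 g/day

Mifflin-St Jeor (male): BMR = 10(103) + 6.25(157) − 5(29) + 5 = 1030 + 981.25 − 145 + 5 = 1871.25 kcal/day.
TEE = 1871.25 × 1.5 = 2806.875 kcal/day.
Protein energy = 18% × 2806.875 = 505.2375 kcal.
Protein = 505.2375 ÷ 4 kcal/g = 126.3094 g.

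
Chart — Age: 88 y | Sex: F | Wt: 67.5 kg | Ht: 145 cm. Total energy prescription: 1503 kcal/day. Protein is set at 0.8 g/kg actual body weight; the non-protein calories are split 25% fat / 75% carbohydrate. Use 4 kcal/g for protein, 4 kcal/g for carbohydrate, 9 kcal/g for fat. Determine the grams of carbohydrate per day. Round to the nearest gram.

241 g/day

Protein = 0.8 × 67.5 = 54 g → 54 × 4 = 216 kcal.
Non-protein calories = 1503 − 216 = 1287 kcal.
Fat: 25% × 1287 = 321.75 kcal; carbohydrate: 965.25 kcal.
Carbohydrate: 965.25 kcal ÷ 4 kcal/g = 241.3125 g.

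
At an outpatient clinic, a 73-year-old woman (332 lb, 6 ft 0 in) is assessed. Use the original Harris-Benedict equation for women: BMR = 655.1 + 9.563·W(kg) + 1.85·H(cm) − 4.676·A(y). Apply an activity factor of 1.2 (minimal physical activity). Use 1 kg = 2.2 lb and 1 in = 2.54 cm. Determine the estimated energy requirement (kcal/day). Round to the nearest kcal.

2514 kcal/day

Convert to metric: weight = 332 ÷ 2.2 = 150.9091 kg; height = (6×12 + 0) × 2.54 = 72 × 2.54 = 182.88 cm.
Harris-Benedict: BMR = 655.1 + 9.563(150.9091) + 1.85(182.88) − 4.676(73) = 2095.2236 kcal/day.
TEE = BMR × activity factor = 2095.2236 × 1.2 = 2514.2684 kcal/day.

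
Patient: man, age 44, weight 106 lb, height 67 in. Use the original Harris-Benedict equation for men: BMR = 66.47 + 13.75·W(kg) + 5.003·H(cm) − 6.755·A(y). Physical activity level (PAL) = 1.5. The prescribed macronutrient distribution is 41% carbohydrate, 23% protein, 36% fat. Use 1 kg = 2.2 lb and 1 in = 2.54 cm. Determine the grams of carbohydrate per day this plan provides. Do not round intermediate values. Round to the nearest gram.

Convert to metric: weight = 106 ÷ 2.2 = 48.1818 kg; height = 67 × 2.54 = 170.18 cm.
Harris-Benedict: BMR = 66.47 + 13.75(48.1818) + 5.003(170.18) − 6.755(44) = 1283.1605 kcal/day.
TEE = 1283.1605 × 1.5 = 1924.7408 kcal/day.
Carbohydrate energy = 41% × 1924.7408 = 789.1437 kcal.
Carbohydrate = 789.1437 ÷ 4 kcal/g = 197.2859 g.

197 g/day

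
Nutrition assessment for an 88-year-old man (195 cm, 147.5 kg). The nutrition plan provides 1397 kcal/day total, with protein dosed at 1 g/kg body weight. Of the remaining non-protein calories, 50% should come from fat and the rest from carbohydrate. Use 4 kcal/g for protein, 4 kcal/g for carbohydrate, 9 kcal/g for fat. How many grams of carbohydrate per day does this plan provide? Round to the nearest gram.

Protein = 1 × 147.5 = 147.5 g → 147.5 × 4 = 590 kcal.
Non-protein calories = 1397 − 590 = 807 kcal.
Fat: 50% × 807 = 403.5 kcal; carbohydrate: 403.5 kcal.
Carbohydrate: 403.5 kcal ÷ 4 kcal/g = 100.875 g.

101 g/day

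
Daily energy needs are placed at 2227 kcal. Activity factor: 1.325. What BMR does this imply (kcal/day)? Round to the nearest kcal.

BMR = TEE ÷ activity factor = 2227 ÷ 1.325 = 1680.7547 kcal/day.

1681 kcal/day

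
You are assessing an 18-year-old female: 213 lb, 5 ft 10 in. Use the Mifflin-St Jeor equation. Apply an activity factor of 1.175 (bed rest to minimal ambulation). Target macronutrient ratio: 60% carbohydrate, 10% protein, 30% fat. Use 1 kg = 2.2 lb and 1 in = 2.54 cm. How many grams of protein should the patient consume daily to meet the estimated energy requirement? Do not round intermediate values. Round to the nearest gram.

54 g/day

Convert to metric: weight = 213 ÷ 2.2 = 96.8182 kg; height = (5×12 + 10) × 2.54 = 70 × 2.54 = 177.8 cm.
Mifflin-St Jeor (female): BMR = 10(96.8182) + 6.25(177.8) − 5(18) − 161 = 968.1818 + 1111.25 − 90 − 161 = 1828.4318 kcal/day.
TEE = 1828.4318 × 1.175 = 2148.4074 kcal/day.
Protein energy = 10% × 2148.4074 = 214.8407 kcal.
Protein = 214.8407 ÷ 4 kcal/g = 53.7102 g.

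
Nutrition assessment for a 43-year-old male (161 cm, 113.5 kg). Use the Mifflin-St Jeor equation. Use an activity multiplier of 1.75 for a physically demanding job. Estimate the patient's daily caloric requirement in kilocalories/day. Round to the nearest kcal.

Mifflin-St Jeor (male): BMR = 10(113.5) + 6.25(161) − 5(43) + 5 = 1135 + 1006.25 − 215 + 5 = 1931.25 kcal/day.
TEE = BMR × activity factor = 1931.25 × 1.75 = 3379.6875 kcal/day.

3380 kilocalories/day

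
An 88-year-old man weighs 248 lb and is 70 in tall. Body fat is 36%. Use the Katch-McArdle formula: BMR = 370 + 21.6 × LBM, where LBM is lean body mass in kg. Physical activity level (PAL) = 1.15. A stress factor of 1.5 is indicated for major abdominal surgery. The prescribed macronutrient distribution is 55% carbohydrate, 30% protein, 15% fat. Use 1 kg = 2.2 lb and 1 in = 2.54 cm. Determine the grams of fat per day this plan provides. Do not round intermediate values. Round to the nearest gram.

55 g/day

Convert to metric: weight = 248 ÷ 2.2 = 112.7273 kg; height = 70 × 2.54 = 177.8 cm.
LBM = 112.7273 × (1 − 0.36) = 72.1455 kg. Katch-McArdle: BMR = 370 + 21.6 × 72.1455 = 1928.3418 kcal/day.
TEE = 1928.3418 × 1.15 = 2217.5931 kcal/day.
With stress factor 1.5: 2217.5931 × 1.5 = 3326.3896 kcal/day.
Fat energy = 15% × 3326.3896 = 498.9584 kcal.
Fat = 498.9584 ÷ 9 kcal/g = 55.4398 g.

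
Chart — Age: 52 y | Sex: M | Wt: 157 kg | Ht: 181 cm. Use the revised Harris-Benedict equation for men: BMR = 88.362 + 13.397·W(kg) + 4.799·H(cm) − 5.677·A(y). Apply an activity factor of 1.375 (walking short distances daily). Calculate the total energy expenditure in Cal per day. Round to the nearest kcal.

Harris-Benedict: BMR = 88.362 + 13.397(157) + 4.799(181) − 5.677(52) = 2765.106 kcal/day.
TEE = BMR × activity factor = 2765.106 × 1.375 = 3802.0208 kcal/day.

3802 Cal per day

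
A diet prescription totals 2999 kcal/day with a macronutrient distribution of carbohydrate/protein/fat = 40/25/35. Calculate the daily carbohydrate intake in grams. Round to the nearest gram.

300 g/day

Carbohydrate energy = 40% × 2999 = 1199.6 kcal.
At 4 kcal/g: 1199.6 ÷ 4 = 299.9 g.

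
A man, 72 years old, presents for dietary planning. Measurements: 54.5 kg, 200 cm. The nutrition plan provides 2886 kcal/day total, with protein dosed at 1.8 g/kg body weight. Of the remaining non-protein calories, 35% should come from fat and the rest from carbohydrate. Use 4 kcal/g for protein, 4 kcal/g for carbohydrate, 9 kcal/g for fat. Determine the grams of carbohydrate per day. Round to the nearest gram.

Protein = 1.8 × 54.5 = 98.1 g → 98.1 × 4 = 392.4 kcal.
Non-protein calories = 2886 − 392.4 = 2493.6 kcal.
Fat: 35% × 2493.6 = 872.76 kcal; carbohydrate: 1620.84 kcal.
Carbohydrate: 1620.84 kcal ÷ 4 kcal/g = 405.21 g.

405 g/day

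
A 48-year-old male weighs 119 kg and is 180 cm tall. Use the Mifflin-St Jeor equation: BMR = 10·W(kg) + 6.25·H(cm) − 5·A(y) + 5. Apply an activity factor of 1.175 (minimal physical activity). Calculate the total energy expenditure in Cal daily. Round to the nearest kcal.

2444 Cal daily

Mifflin-St Jeor (male): BMR = 10(119) + 6.25(180) − 5(48) + 5 = 1190 + 1125 − 240 + 5 = 2080 kcal/day.
TEE = BMR × activity factor = 2080 × 1.175 = 2444 kcal/day.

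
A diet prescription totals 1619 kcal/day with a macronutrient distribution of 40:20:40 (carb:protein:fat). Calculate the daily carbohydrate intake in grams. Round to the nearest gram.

Carbohydrate energy = 40% × 1619 = 647.6 kcal.
At 4 kcal/g: 647.6 ÷ 4 = 161.9 g.

162 g/day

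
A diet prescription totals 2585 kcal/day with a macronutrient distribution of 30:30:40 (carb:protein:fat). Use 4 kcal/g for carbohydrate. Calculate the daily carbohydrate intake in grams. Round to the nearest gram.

Carbohydrate energy = 30% × 2585 = 775.5 kcal.
At 4 kcal/g: 775.5 ÷ 4 = 193.875 g.

194 g/day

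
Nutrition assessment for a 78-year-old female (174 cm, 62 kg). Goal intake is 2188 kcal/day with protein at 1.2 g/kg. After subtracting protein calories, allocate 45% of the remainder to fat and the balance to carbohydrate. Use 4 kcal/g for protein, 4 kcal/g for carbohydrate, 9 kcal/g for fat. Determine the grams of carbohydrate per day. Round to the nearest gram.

260 g/day

Protein = 1.2 × 62 = 74.4 g → 74.4 × 4 = 297.6 kcal.
Non-protein calories = 2188 − 297.6 = 1890.4 kcal.
Fat: 45% × 1890.4 = 850.68 kcal; carbohydrate: 1039.72 kcal.
Carbohydrate: 1039.72 kcal ÷ 4 kcal/g = 259.93 g.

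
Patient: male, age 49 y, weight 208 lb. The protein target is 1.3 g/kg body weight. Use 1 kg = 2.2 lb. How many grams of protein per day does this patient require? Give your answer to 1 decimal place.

122.9 g/day

Weight in kg = 208 ÷ 2.2 = 94.5455 kg.
Protein = 1.3 g/kg × 94.5455 kg = 122.9091 g/day.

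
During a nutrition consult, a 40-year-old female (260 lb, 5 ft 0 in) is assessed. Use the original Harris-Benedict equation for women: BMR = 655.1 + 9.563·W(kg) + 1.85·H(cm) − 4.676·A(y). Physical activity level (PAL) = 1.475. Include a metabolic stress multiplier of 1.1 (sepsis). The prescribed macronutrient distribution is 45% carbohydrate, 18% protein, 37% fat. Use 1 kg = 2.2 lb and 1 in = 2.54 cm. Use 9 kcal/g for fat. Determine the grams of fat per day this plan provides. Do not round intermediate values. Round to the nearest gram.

125 g/day

Convert to metric: weight = 260 ÷ 2.2 = 118.1818 kg; height = (5×12 + 0) × 2.54 = 60 × 2.54 = 152.4 cm.
Harris-Benedict: BMR = 655.1 + 9.563(118.1818) + 1.85(152.4) − 4.676(40) = 1880.1727 kcal/day.
TEE = 1880.1727 × 1.475 = 2773.2548 kcal/day.
With stress factor 1.1: 2773.2548 × 1.1 = 3050.5802 kcal/day.
Fat energy = 37% × 3050.5802 = 1128.7147 kcal.
Fat = 1128.7147 ÷ 9 kcal/g = 125.4127 g.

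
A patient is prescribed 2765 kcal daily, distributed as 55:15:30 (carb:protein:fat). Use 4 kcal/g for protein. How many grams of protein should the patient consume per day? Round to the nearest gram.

104 g/day

Protein energy = 15% × 2765 = 414.75 kcal.
At 4 kcal/g: 414.75 ÷ 4 = 103.6875 g.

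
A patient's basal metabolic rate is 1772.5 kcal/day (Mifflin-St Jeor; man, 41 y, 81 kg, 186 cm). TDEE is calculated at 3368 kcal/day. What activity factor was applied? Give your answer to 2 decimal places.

1.90

Activity factor = TEE ÷ BMR = 3368 ÷ 1772.5 = 1.9.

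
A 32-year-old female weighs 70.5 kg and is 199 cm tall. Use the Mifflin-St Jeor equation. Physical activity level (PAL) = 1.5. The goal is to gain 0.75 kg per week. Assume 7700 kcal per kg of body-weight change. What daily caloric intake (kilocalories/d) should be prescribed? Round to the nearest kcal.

3267 kilocalories/d

Mifflin-St Jeor (female): BMR = 10(70.5) + 6.25(199) − 5(32) − 161 = 705 + 1243.75 − 160 − 161 = 1627.75 kcal/day.
TEE = 1627.75 × 1.5 = 2441.625 kcal/day.
Required daily surplus = 0.75 × 7700 ÷ 7 = 825 kcal/day.
Target intake = 2441.625 + 825 = 3266.625 kcal/day.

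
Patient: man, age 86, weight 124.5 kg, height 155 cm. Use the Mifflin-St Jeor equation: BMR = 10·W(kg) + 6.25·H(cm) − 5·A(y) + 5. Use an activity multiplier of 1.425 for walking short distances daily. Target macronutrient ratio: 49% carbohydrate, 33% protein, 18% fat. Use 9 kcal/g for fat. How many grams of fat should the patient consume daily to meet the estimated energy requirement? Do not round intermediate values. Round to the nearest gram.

Mifflin-St Jeor (male): BMR = 10(124.5) + 6.25(155) − 5(86) + 5 = 1245 + 968.75 − 430 + 5 = 1788.75 kcal/day.
TEE = 1788.75 × 1.425 = 2548.9688 kcal/day.
Fat energy = 18% × 2548.9688 = 458.8144 kcal.
Fat = 458.8144 ÷ 9 kcal/g = 50.9794 g.

51 g/day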